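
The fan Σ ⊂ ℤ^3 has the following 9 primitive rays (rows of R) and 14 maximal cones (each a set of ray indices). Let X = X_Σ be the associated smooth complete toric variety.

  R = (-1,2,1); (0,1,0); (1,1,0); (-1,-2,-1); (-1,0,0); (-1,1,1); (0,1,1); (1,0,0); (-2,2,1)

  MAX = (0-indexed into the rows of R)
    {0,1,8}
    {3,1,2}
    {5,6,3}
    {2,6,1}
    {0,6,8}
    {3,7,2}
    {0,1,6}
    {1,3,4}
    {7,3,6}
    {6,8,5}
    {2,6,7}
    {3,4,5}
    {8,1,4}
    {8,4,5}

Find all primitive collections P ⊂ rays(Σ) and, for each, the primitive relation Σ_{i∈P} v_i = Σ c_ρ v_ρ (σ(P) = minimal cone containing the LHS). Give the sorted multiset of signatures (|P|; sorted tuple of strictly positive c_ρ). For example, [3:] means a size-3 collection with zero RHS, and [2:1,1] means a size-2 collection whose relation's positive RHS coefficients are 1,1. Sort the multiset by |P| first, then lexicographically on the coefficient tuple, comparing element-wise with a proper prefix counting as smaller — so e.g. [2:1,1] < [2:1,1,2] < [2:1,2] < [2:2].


|primitive collections| = 18. Relations:

  P = {4,7}:  v_{4} + v_{7} = 0  so sig = [2:]
  P = {0,4}:  v_{0} + v_{4} = v_{8}  so sig = [2:1]
  P = {1,5}:  v_{1} + v_{5} = v_{0}  so sig = [2:1]
  P = {1,7}:  v_{1} + v_{7} = v_{2}  so sig = [2:1]
  P = {2,4}:  v_{2} + v_{4} = v_{1}  so sig = [2:1]
  P = {4,6}:  v_{4} + v_{6} = v_{5}  so sig = [2:1]
  P = {5,7}:  v_{5} + v_{7} = v_{6}  so sig = [2:1]
  P = {7,8}:  v_{7} + v_{8} = v_{0}  so sig = [2:1]
  P = {0,5}:  v_{0} + v_{5} = v_{6} + v_{8}  so sig = [2:1,1]
  P = {0,7}:  v_{0} + v_{7} = v_{1} + v_{6}  so sig = [2:1,1]
  P = {2,5}:  v_{2} + v_{5} = v_{1} + v_{6}  so sig = [2:1,1]
  P = {2,8}:  v_{2} + v_{8} = v_{0} + v_{1}  so sig = [2:1,1]
  P = {0,2}:  v_{0} + v_{2} = 2·v_{1} + v_{6}  so sig = [2:1,2]
  P = {0,3}:  v_{0} + v_{3} = 2·v_{4}  so sig = [2:2]
  P = {3,8}:  v_{3} + v_{8} = 3·v_{4}  so sig = [2:3]
  P = {2,3,6}:  v_{2} + v_{3} + v_{6} = 0  so sig = [3:]
  P = {1,3,6}:  v_{1} + v_{3} + v_{6} = v_{4}  so sig = [3:1]
  P = {1,6,8}:  v_{1} + v_{6} + v_{8} = 2·v_{0}  so sig = [3:2]

Signatures (|P|; sorted positive RHS coefficients), sorted:
[[2:], [2:1], [2:1], [2:1], [2:1], [2:1], [2:1], [2:1], [2:1,1], [2:1,1], [2:1,1], [2:1,1], [2:1,2], [2:2], [2:3], [3:], [3:1], [3:2]]


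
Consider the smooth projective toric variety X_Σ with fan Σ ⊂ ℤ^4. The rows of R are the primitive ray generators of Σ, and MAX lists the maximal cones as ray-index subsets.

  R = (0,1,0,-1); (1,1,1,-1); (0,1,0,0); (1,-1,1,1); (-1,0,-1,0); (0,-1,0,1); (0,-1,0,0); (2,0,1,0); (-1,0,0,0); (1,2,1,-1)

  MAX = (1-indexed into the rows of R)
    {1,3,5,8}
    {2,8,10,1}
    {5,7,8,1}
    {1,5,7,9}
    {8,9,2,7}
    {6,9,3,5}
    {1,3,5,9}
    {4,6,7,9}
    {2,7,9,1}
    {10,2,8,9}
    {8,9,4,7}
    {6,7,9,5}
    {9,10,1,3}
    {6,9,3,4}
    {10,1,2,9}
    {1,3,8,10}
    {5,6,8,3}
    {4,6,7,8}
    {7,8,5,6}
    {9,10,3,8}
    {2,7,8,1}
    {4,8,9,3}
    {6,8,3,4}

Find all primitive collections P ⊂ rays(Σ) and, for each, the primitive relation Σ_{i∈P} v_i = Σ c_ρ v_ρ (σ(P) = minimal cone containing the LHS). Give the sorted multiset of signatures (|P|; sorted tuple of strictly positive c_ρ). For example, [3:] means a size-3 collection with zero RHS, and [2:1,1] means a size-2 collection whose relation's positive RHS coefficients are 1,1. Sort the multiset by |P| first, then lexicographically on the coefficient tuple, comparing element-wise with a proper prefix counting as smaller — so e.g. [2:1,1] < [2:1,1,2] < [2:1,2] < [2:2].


15 minimal non-faces of Δ(Σ) (on 10 rays):

  P = {1,6}:  v_{1} + v_{6} = 0  so sig = [2:]
  P = {3,7}:  v_{3} + v_{7} = 0  so sig = [2:]
  P = {2,3}:  v_{2} + v_{3} = v_{10}  so sig = [2:1]
  P = {2,5}:  v_{2} + v_{5} = v_{1}  so sig = [2:1]
  P = {4,5}:  v_{4} + v_{5} = v_{6}  so sig = [2:1]
  P = {7,10}:  v_{7} + v_{10} = v_{2}  so sig = [2:1]
  P = {1,4}:  v_{1} + v_{4} = v_{8} + v_{9}  so sig = [2:1,1]
  P = {2,6}:  v_{2} + v_{6} = v_{8} + v_{9}  so sig = [2:1,1]
  P = {5,10}:  v_{5} + v_{10} = v_{1} + v_{3}  so sig = [2:1,1]
  P = {6,10}:  v_{6} + v_{10} = v_{3} + v_{8} + v_{9}  so sig = [2:1,1,1]
  P = {4,10}:  v_{4} + v_{10} = v_{3} + 2·v_{8} + 2·v_{9}  so sig = [2:1,2,2]
  P = {2,4}:  v_{2} + v_{4} = 2·v_{8} + 2·v_{9}  so sig = [2:2,2]
  P = {5,8,9}:  v_{5} + v_{8} + v_{9} = 0  so sig = [3:]
  P = {1,8,9}:  v_{1} + v_{8} + v_{9} = v_{2}  so sig = [3:1]
  P = {6,8,9}:  v_{6} + v_{8} + v_{9} = v_{4}  so sig = [3:1]

Hence PRS(X_Σ) =
[[2:], [2:], [2:1], [2:1], [2:1], [2:1], [2:1,1], [2:1,1], [2:1,1], [2:1,1,1], [2:1,2,2], [2:2,2], [3:], [3:1], [3:1]]


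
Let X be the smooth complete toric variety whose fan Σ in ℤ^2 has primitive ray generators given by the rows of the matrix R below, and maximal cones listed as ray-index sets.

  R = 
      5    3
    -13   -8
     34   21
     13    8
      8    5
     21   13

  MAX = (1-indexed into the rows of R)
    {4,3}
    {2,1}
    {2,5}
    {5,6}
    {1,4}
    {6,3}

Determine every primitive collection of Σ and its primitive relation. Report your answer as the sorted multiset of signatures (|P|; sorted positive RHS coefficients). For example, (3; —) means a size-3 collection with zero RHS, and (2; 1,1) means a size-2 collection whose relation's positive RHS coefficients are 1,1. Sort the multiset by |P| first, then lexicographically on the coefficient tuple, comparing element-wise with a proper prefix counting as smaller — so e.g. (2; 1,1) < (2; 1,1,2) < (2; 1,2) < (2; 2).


The 9 primitive collections of Σ (r=6, n=2):

  P={2,4}:  v_{2} + v_{4} = 0 — sig = (2; —)
  P={1,5}:  v_{1} + v_{5} = v_{4} — sig = (2; 1)
  P={2,3}:  v_{2} + v_{3} = v_{6} — sig = (2; 1)
  P={2,6}:  v_{2} + v_{6} = v_{5} — sig = (2; 1)
  P={4,5}:  v_{4} + v_{5} = v_{6} — sig = (2; 1)
  P={4,6}:  v_{4} + v_{6} = v_{3} — sig = (2; 1)
  P={1,6}:  v_{1} + v_{6} = 2·v_{4} — sig = (2; 2)
  P={3,5}:  v_{3} + v_{5} = 2·v_{6} — sig = (2; 2)
  P={1,3}:  v_{1} + v_{3} = 3·v_{4} — sig = (2; 3)

Signatures (|P|; sorted positive RHS coefficients), sorted:
    (2; —)
    (2; 1)
    (2; 1)
    (2; 1)
    (2; 1)
    (2; 1)
    (2; 2)
    (2; 2)
    (2; 3)


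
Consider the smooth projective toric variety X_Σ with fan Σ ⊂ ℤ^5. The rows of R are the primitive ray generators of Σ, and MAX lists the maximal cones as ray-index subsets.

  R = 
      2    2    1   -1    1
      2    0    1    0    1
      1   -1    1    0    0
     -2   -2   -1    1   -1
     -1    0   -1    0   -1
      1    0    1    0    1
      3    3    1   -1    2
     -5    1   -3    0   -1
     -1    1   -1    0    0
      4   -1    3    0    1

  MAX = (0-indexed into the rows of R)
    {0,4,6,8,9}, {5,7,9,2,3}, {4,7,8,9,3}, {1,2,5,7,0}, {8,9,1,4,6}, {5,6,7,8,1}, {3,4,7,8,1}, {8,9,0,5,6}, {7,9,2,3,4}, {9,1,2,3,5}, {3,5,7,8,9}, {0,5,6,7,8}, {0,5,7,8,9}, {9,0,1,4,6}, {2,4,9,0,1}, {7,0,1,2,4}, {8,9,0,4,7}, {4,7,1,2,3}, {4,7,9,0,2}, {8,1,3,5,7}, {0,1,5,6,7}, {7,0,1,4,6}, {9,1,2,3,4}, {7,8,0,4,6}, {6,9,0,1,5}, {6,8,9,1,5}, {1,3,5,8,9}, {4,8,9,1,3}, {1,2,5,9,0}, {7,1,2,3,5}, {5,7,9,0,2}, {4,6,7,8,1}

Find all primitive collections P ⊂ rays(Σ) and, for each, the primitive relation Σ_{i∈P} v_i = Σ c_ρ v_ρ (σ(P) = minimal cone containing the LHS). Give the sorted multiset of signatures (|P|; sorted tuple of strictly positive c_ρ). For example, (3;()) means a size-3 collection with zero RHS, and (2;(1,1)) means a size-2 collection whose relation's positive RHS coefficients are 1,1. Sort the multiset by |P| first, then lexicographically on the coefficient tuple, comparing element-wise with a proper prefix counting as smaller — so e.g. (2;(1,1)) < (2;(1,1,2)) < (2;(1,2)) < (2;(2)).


|primitive collections| = 8. Relations:

  • {0,3}:  v_{0} + v_{3} = 0  so sig = (2;())
  • {2,8}:  v_{2} + v_{8} = 0  so sig = (2;())
  • {4,5}:  v_{4} + v_{5} = 0  so sig = (2;())
  • {2,6}:  v_{2} + v_{6} = v_{0} + v_{1}  so sig = (2;(1,1))
  • {3,6}:  v_{3} + v_{6} = v_{1} + v_{8}  so sig = (2;(1,1))
  • {0,1,8}:  v_{0} + v_{1} + v_{8} = v_{6}  so sig = (3;(1))
  • {1,7,9}:  v_{1} + v_{7} + v_{9} = v_{5}  so sig = (3;(1))
  • {6,7,9}:  v_{6} + v_{7} + v_{9} = v_{0} + v_{5} + v_{8}  so sig = (3;(1,1,1))

Sorted signature multiset PRS(X):
[(2;()), (2;()), (2;()), (2;(1,1)), (2;(1,1)), (3;(1)), (3;(1)), (3;(1,1,1))]


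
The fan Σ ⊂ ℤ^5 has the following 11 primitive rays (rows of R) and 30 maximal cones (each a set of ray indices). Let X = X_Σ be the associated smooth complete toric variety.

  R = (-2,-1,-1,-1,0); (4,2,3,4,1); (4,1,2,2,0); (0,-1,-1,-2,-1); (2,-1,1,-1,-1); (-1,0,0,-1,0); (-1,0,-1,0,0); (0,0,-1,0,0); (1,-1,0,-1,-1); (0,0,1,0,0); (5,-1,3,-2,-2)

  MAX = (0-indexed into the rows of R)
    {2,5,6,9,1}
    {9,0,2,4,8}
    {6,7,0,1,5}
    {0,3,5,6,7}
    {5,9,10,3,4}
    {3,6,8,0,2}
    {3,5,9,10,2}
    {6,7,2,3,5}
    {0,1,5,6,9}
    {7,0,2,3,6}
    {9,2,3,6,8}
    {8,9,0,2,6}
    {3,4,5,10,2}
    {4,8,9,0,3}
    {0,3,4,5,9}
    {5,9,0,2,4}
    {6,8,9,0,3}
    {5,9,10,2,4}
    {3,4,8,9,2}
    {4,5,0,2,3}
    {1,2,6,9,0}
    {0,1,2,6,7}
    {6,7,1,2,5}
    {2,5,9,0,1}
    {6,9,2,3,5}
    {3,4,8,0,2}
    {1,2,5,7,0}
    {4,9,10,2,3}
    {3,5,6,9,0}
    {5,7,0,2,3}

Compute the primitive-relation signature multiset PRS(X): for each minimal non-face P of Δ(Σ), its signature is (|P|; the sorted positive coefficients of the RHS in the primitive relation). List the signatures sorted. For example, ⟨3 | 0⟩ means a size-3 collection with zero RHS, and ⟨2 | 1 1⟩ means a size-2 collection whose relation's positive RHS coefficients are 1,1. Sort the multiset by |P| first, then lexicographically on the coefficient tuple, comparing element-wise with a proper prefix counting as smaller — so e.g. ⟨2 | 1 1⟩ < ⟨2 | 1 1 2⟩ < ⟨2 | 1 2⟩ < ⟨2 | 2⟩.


|primitive collections| = 16. Relations:

  P={7,9}:  v_{7} + v_{9} = 0  so sig = ⟨2 | 0⟩
  P={1,3}:  v_{1} + v_{3} = v_{2}  so sig = ⟨2 | 1⟩
  P={4,6}:  v_{4} + v_{6} = v_{8}  so sig = ⟨2 | 1⟩
  P={5,8}:  v_{5} + v_{8} = v_{3} + v_{9}  so sig = ⟨2 | 1 1⟩
  P={4,7}:  v_{4} + v_{7} = v_{0} + v_{2} + v_{3}  so sig = ⟨2 | 1 1 1⟩
  P={7,8}:  v_{7} + v_{8} = v_{0} + v_{2} + v_{3} + v_{6}  so sig = ⟨2 | 1 1 1 1⟩
  P={7,10}:  v_{7} + v_{10} = v_{2} + v_{3} + v_{4} + v_{5}  so sig = ⟨2 | 1 1 1 1⟩
  P={1,8}:  v_{1} + v_{8} = v_{0} + 2·v_{2} + v_{6} + v_{9}  so sig = ⟨2 | 1 1 1 2⟩
  P={1,10}:  v_{1} + v_{10} = 2·v_{2} + v_{4} + v_{5} + v_{9}  so sig = ⟨2 | 1 1 1 2⟩
  P={1,4}:  v_{1} + v_{4} = v_{0} + 2·v_{2} + v_{9}  so sig = ⟨2 | 1 1 2⟩
  P={8,10}:  v_{8} + v_{10} = v_{2} + 2·v_{3} + v_{4} + 2·v_{9}  so sig = ⟨2 | 1 1 2 2⟩
  P={0,10}:  v_{0} + v_{10} = 2·v_{4} + v_{5}  so sig = ⟨2 | 1 2⟩
  P={6,10}:  v_{6} + v_{10} = v_{2} + 2·v_{3} + 2·v_{9}  so sig = ⟨2 | 1 2 2⟩
  P={0,2,5,6}:  v_{0} + v_{2} + v_{5} + v_{6} = 0  so sig = ⟨4 | 0⟩
  P={0,2,3,9}:  v_{0} + v_{2} + v_{3} + v_{9} = v_{4}  so sig = ⟨4 | 1⟩
  P={2,3,4,5,9}:  v_{2} + v_{3} + v_{4} + v_{5} + v_{9} = v_{10}  so sig = ⟨5 | 1⟩

Sorted signature multiset PRS(X):
    |P|=2: 13 collections, coeffs (), (1), (1), (1,1), (1,1,1), (1,1,1,1), (1,1,1,1), (1,1,1,2), (1,1,1,2), (1,1,2), (1,1,2,2), (1,2), (1,2,2)
    |P|=4: 2 collections, coeffs (), (1)
    |P|=5: 1 collection, coeffs (1)


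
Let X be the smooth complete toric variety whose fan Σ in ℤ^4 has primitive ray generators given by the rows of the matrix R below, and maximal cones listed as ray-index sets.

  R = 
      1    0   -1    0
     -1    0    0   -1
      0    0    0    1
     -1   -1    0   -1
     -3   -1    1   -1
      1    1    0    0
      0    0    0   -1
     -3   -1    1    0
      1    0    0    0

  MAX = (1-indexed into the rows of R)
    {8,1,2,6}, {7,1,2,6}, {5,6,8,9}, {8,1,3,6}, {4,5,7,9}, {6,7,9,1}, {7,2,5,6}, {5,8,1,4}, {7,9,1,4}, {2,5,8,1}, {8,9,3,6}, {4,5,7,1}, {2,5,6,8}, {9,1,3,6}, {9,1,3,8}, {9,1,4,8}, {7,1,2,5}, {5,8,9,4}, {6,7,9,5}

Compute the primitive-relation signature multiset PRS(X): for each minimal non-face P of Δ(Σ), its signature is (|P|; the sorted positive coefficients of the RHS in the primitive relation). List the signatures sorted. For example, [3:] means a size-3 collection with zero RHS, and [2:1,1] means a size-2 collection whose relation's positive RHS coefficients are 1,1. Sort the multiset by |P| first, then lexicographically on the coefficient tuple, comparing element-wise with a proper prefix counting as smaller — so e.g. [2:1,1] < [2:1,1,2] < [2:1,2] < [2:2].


Primitive collections (11):

  {3,7}:  v_{3} + v_{7} = 0  →  sig = [2:]
  {2,9}:  v_{2} + v_{9} = v_{7}  →  sig = [2:1]
  {3,5}:  v_{3} + v_{5} = v_{8}  →  sig = [2:1]
  {4,6}:  v_{4} + v_{6} = v_{7}  →  sig = [2:1]
  {7,8}:  v_{7} + v_{8} = v_{5}  →  sig = [2:1]
  {2,3}:  v_{2} + v_{3} = v_{1} + v_{6} + v_{8}  →  sig = [2:1,1,1]
  {2,4}:  v_{2} + v_{4} = v_{1} + v_{5} + v_{7}  →  sig = [2:1,1,1]
  {3,4}:  v_{3} + v_{4} = v_{1} + v_{8} + v_{9}  →  sig = [2:1,1,1]
  {1,5,6}:  v_{1} + v_{5} + v_{6} = v_{2}  →  sig = [3:1]
  {1,5,9}:  v_{1} + v_{5} + v_{9} = v_{4}  →  sig = [3:1]
  {1,6,8,9}:  v_{1} + v_{6} + v_{8} + v_{9} = 0  →  sig = [4:]

so the primitive-relation signature multiset is
    [2:]
    [2:1]
    [2:1]
    [2:1]
    [2:1]
    [2:1,1,1]
    [2:1,1,1]
    [2:1,1,1]
    [3:1]
    [3:1]
    [4:]


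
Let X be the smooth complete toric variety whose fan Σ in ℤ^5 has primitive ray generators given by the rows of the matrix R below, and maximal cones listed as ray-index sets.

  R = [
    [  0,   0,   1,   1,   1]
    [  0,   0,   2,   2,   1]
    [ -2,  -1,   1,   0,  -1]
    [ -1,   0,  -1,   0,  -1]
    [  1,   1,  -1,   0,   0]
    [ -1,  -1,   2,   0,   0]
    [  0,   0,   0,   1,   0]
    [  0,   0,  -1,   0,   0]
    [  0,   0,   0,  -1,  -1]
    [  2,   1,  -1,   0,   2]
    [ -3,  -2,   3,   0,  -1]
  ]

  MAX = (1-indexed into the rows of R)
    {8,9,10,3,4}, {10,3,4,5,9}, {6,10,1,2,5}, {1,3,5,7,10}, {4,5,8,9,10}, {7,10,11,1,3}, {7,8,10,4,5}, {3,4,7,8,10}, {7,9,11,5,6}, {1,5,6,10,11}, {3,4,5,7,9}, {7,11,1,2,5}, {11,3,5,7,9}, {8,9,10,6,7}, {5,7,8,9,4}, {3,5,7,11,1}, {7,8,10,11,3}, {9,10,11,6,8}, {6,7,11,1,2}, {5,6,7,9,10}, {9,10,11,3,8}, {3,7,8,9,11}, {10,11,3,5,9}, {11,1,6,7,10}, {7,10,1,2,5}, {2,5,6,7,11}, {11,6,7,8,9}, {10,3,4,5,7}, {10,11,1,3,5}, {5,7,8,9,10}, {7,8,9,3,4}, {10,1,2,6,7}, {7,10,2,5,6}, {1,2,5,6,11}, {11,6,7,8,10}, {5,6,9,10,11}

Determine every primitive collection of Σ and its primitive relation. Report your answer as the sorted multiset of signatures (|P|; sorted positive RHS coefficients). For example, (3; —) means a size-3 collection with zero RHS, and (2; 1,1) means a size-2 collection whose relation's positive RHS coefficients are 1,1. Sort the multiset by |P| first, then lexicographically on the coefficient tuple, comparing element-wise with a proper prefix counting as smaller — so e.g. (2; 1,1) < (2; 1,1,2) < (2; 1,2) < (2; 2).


Δ(Σ) — 11 vertices, 19 min non-faces:

  {3,6}:  v_{3} + v_{6} = v_{11}  ⟹  sig = (2; 1)
  {4,6}:  v_{4} + v_{6} = v_{3}  ⟹  sig = (2; 1)
  {1,9}:  v_{1} + v_{9} = v_{5} + v_{6}  ⟹  sig = (2; 1,1)
  {2,8}:  v_{2} + v_{8} = v_{1} + v_{7}  ⟹  sig = (2; 1,1)
  {1,8}:  v_{1} + v_{8} = v_{3} + v_{7} + v_{10}  ⟹  sig = (2; 1,1,1)
  {2,3}:  v_{2} + v_{3} = v_{1} + v_{5} + v_{7} + v_{11}  ⟹  sig = (2; 1,1,1,1)
  {2,4}:  v_{2} + v_{4} = v_{1} + v_{3} + v_{5} + v_{7}  ⟹  sig = (2; 1,1,1,1)
  {1,4}:  v_{1} + v_{4} = 2·v_{3} + v_{5} + v_{7} + v_{10}  ⟹  sig = (2; 1,1,1,2)
  {2,9}:  v_{2} + v_{9} = 2·v_{5} + 2·v_{6} + v_{7}  ⟹  sig = (2; 1,2,2)
  {4,11}:  v_{4} + v_{11} = 2·v_{3}  ⟹  sig = (2; 2)
  {5,6,8}:  v_{5} + v_{6} + v_{8} = 0  ⟹  sig = (3; —)
  {3,5,8}:  v_{3} + v_{5} + v_{8} = v_{4}  ⟹  sig = (3; 1)
  {5,8,11}:  v_{5} + v_{8} + v_{11} = v_{3}  ⟹  sig = (3; 1)
  {2,10,11}:  v_{2} + v_{10} + v_{11} = 2·v_{1} + v_{6}  ⟹  sig = (3; 1,2)
  {3,7,9,10}:  v_{3} + v_{7} + v_{9} + v_{10} = 0  ⟹  sig = (4; —)
  {1,5,6,7}:  v_{1} + v_{5} + v_{6} + v_{7} = v_{2}  ⟹  sig = (4; 1)
  {5,7,10,11}:  v_{5} + v_{7} + v_{10} + v_{11} = v_{1}  ⟹  sig = (4; 1)
  {7,9,10,11}:  v_{7} + v_{9} + v_{10} + v_{11} = v_{6}  ⟹  sig = (4; 1)
  {4,7,9,10}:  v_{4} + v_{7} + v_{9} + v_{10} = v_{5} + v_{8}  ⟹  sig = (4; 1,1)

Signatures (|P|; sorted positive RHS coefficients), sorted:
    (2; 1)
    (2; 1)
    (2; 1,1)
    (2; 1,1)
    (2; 1,1,1)
    (2; 1,1,1,1)
    (2; 1,1,1,1)
    (2; 1,1,1,2)
    (2; 1,2,2)
    (2; 2)
    (3; —)
    (3; 1)
    (3; 1)
    (3; 1,2)
    (4; —)
    (4; 1)
    (4; 1)
    (4; 1)
    (4; 1,1)


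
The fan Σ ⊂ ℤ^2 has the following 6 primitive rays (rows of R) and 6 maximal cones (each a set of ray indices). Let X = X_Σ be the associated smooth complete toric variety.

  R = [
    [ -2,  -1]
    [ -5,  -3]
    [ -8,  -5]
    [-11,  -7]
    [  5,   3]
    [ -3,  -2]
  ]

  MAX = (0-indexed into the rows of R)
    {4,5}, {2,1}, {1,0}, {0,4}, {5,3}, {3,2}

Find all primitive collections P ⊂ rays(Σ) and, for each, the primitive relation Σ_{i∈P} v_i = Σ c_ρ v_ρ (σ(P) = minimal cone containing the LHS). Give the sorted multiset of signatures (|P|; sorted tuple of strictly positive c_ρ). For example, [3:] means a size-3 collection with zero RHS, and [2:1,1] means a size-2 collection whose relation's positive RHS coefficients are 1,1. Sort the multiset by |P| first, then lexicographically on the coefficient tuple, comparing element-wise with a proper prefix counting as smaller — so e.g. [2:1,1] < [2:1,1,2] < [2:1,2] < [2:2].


9 minimal non-faces of Δ(Σ) (on 6 rays):

  P={1,4}:  v_{1} + v_{4} = 0 ; sig = [2:]
  P={0,5}:  v_{0} + v_{5} = v_{1} ; sig = [2:1]
  P={1,5}:  v_{1} + v_{5} = v_{2} ; sig = [2:1]
  P={2,4}:  v_{2} + v_{4} = v_{5} ; sig = [2:1]
  P={2,5}:  v_{2} + v_{5} = v_{3} ; sig = [2:1]
  P={0,3}:  v_{0} + v_{3} = v_{1} + v_{2} ; sig = [2:1,1]
  P={0,2}:  v_{0} + v_{2} = 2·v_{1} ; sig = [2:2]
  P={1,3}:  v_{1} + v_{3} = 2·v_{2} ; sig = [2:2]
  P={3,4}:  v_{3} + v_{4} = 2·v_{5} ; sig = [2:2]

Signatures (|P|; sorted positive RHS coefficients), sorted:
[[2:], [2:1], [2:1], [2:1], [2:1], [2:1,1], [2:2], [2:2], [2:2]]


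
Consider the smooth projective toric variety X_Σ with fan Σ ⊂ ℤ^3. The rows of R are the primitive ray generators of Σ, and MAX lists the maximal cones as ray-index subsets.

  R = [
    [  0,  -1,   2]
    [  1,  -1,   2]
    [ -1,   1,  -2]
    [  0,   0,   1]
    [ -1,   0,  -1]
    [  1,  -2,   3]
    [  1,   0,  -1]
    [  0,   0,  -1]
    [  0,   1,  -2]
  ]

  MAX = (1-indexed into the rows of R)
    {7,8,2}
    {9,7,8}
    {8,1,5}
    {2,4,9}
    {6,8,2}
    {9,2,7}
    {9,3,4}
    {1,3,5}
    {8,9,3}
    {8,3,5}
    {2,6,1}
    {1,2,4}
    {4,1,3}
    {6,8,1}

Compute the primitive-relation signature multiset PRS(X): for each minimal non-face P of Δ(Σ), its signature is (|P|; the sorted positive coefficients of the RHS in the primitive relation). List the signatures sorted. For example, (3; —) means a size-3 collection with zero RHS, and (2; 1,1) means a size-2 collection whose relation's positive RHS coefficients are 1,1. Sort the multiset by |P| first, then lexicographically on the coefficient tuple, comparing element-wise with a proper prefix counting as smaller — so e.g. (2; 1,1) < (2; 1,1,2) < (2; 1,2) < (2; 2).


Primitive collections (18):

  P = {1,9}:  v_{1} + v_{9} = 0  ⇒ sig = (2; —)
  P = {2,3}:  v_{2} + v_{3} = 0  ⇒ sig = (2; —)
  P = {4,8}:  v_{4} + v_{8} = 0  ⇒ sig = (2; —)
  P = {1,7}:  v_{1} + v_{7} = v_{2} + v_{8}  ⇒ sig = (2; 1,1)
  P = {2,5}:  v_{2} + v_{5} = v_{1} + v_{8}  ⇒ sig = (2; 1,1)
  P = {3,6}:  v_{3} + v_{6} = v_{1} + v_{8}  ⇒ sig = (2; 1,1)
  P = {3,7}:  v_{3} + v_{7} = v_{8} + v_{9}  ⇒ sig = (2; 1,1)
  P = {4,5}:  v_{4} + v_{5} = v_{1} + v_{3}  ⇒ sig = (2; 1,1)
  P = {4,6}:  v_{4} + v_{6} = v_{1} + v_{2}  ⇒ sig = (2; 1,1)
  P = {4,7}:  v_{4} + v_{7} = v_{2} + v_{9}  ⇒ sig = (2; 1,1)
  P = {5,9}:  v_{5} + v_{9} = v_{3} + v_{8}  ⇒ sig = (2; 1,1)
  P = {6,9}:  v_{6} + v_{9} = v_{2} + v_{8}  ⇒ sig = (2; 1,1)
  P = {5,7}:  v_{5} + v_{7} = 2·v_{8}  ⇒ sig = (2; 2)
  P = {5,6}:  v_{5} + v_{6} = 2·v_{1} + 2·v_{8}  ⇒ sig = (2; 2,2)
  P = {6,7}:  v_{6} + v_{7} = 2·v_{2} + 2·v_{8}  ⇒ sig = (2; 2,2)
  P = {1,2,8}:  v_{1} + v_{2} + v_{8} = v_{6}  ⇒ sig = (3; 1)
  P = {1,3,8}:  v_{1} + v_{3} + v_{8} = v_{5}  ⇒ sig = (3; 1)
  P = {2,8,9}:  v_{2} + v_{8} + v_{9} = v_{7}  ⇒ sig = (3; 1)

Sorted signature multiset PRS(X):
    |P|=2: 15 collections, coeffs (), (), (), (1,1), (1,1), (1,1), (1,1), (1,1), (1,1), (1,1), (1,1), (1,1), (2), (2,2), (2,2)
    |P|=3: 3 collections, coeffs (1), (1), (1)


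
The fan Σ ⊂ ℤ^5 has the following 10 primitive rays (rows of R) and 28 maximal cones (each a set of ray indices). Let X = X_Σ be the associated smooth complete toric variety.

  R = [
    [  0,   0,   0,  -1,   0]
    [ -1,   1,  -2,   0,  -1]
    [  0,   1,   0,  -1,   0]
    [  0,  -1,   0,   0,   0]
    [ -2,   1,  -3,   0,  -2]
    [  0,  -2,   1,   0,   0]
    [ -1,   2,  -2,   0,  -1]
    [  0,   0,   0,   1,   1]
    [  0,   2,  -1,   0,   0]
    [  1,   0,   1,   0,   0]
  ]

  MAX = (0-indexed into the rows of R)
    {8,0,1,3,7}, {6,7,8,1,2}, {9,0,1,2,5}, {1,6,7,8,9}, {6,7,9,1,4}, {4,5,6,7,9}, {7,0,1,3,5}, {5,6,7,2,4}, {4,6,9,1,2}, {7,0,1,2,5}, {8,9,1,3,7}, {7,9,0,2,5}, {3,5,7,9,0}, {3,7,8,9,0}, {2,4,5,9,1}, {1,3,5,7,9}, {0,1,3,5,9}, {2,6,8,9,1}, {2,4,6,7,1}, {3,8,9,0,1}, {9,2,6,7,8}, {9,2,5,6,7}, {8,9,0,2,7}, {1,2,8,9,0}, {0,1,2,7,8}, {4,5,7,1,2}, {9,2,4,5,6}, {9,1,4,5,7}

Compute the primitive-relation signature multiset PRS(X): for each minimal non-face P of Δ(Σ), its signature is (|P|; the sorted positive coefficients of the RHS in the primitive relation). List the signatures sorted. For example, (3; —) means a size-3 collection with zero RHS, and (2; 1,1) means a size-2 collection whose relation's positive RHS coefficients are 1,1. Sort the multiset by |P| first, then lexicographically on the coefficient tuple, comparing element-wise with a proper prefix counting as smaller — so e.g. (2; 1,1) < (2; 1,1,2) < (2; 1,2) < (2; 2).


11 collections generate NE(X_Σ); each relation:

  P = {5,8}:  v_{5} + v_{8} = 0  so sig = (2; —)
  P = {2,3}:  v_{2} + v_{3} = v_{0}  so sig = (2; 1)
  P = {3,6}:  v_{3} + v_{6} = v_{1}  so sig = (2; 1)
  P = {0,6}:  v_{0} + v_{6} = v_{1} + v_{2}  so sig = (2; 1,1)
  P = {4,8}:  v_{4} + v_{8} = v_{1} + v_{6}  so sig = (2; 1,1)
  P = {0,4}:  v_{0} + v_{4} = 2·v_{1} + v_{2} + v_{5}  so sig = (2; 1,1,2)
  P = {3,4}:  v_{3} + v_{4} = 2·v_{1} + v_{5}  so sig = (2; 1,2)
  P = {1,5,6}:  v_{1} + v_{5} + v_{6} = v_{4}  so sig = (3; 1)
  P = {1,2,7,9}:  v_{1} + v_{2} + v_{7} + v_{9} = v_{8}  so sig = (4; 1)
  P = {2,4,7,9}:  v_{2} + v_{4} + v_{7} + v_{9} = v_{6}  so sig = (4; 1)
  P = {0,1,7,9}:  v_{0} + v_{1} + v_{7} + v_{9} = v_{3} + v_{8}  so sig = (4; 1,1)

Sorted signature multiset PRS(X):
    |P|=2: 7 collections, coeffs (), (1), (1), (1,1), (1,1), (1,1,2), (1,2)
    |P|=3: 1 collection, coeffs (1)
    |P|=4: 3 collections, coeffs (1), (1), (1,1)


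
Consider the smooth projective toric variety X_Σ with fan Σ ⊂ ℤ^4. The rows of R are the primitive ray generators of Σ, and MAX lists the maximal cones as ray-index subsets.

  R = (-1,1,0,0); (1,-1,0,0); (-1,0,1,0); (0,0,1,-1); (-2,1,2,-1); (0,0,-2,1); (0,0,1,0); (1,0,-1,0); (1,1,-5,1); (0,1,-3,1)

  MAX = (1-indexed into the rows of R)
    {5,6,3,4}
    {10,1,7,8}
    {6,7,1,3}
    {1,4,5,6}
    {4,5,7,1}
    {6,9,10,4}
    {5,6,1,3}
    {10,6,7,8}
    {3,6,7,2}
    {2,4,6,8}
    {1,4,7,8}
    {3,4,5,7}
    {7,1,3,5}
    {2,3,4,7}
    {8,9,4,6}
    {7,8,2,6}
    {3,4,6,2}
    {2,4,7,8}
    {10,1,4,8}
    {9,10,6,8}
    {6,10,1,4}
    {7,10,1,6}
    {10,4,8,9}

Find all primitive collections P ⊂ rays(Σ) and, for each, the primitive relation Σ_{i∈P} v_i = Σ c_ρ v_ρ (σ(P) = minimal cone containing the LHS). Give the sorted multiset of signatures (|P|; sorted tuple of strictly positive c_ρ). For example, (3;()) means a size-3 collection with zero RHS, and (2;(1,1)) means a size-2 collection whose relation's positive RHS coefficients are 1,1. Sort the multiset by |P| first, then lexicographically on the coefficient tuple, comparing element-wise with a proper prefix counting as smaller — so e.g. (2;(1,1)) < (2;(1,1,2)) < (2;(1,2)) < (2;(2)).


Σ has 18 primitive collections:

  {1,2}:  v_{1} + v_{2} = 0  →  sig = (2;())
  {3,8}:  v_{3} + v_{8} = 0  →  sig = (2;())
  {2,5}:  v_{2} + v_{5} = v_{3} + v_{4}  →  sig = (2;(1,1))
  {2,10}:  v_{2} + v_{10} = v_{6} + v_{8}  →  sig = (2;(1,1))
  {3,10}:  v_{3} + v_{10} = v_{1} + v_{6}  →  sig = (2;(1,1))
  {5,8}:  v_{5} + v_{8} = v_{1} + v_{4}  →  sig = (2;(1,1))
  {7,9}:  v_{7} + v_{9} = v_{8} + v_{10}  →  sig = (2;(1,1))
  {3,9}:  v_{3} + v_{9} = v_{4} + v_{6} + v_{10}  →  sig = (2;(1,1,1))
  {5,9}:  v_{5} + v_{9} = v_{1} + 2·v_{4} + v_{6} + v_{10}  →  sig = (2;(1,1,1,2))
  {5,10}:  v_{5} + v_{10} = 2·v_{1} + v_{4} + v_{6}  →  sig = (2;(1,1,2))
  {1,9}:  v_{1} + v_{9} = v_{4} + 2·v_{10}  →  sig = (2;(1,2))
  {2,9}:  v_{2} + v_{9} = v_{4} + 2·v_{6} + 2·v_{8}  →  sig = (2;(1,2,2))
  {4,6,7}:  v_{4} + v_{6} + v_{7} = 0  →  sig = (3;())
  {1,3,4}:  v_{1} + v_{3} + v_{4} = v_{5}  →  sig = (3;(1))
  {1,6,8}:  v_{1} + v_{6} + v_{8} = v_{10}  →  sig = (3;(1))
  {4,7,10}:  v_{4} + v_{7} + v_{10} = v_{1} + v_{8}  →  sig = (3;(1,1))
  {5,6,7}:  v_{5} + v_{6} + v_{7} = v_{1} + v_{3}  →  sig = (3;(1,1))
  {4,6,8,10}:  v_{4} + v_{6} + v_{8} + v_{10} = v_{9}  →  sig = (4;(1))

Sorted signature multiset PRS(X):
[(2;()), (2;()), (2;(1,1)), (2;(1,1)), (2;(1,1)), (2;(1,1)), (2;(1,1)), (2;(1,1,1)), (2;(1,1,1,2)), (2;(1,1,2)), (2;(1,2)), (2;(1,2,2)), (3;()), (3;(1)), (3;(1)), (3;(1,1)), (3;(1,1)), (4;(1))]


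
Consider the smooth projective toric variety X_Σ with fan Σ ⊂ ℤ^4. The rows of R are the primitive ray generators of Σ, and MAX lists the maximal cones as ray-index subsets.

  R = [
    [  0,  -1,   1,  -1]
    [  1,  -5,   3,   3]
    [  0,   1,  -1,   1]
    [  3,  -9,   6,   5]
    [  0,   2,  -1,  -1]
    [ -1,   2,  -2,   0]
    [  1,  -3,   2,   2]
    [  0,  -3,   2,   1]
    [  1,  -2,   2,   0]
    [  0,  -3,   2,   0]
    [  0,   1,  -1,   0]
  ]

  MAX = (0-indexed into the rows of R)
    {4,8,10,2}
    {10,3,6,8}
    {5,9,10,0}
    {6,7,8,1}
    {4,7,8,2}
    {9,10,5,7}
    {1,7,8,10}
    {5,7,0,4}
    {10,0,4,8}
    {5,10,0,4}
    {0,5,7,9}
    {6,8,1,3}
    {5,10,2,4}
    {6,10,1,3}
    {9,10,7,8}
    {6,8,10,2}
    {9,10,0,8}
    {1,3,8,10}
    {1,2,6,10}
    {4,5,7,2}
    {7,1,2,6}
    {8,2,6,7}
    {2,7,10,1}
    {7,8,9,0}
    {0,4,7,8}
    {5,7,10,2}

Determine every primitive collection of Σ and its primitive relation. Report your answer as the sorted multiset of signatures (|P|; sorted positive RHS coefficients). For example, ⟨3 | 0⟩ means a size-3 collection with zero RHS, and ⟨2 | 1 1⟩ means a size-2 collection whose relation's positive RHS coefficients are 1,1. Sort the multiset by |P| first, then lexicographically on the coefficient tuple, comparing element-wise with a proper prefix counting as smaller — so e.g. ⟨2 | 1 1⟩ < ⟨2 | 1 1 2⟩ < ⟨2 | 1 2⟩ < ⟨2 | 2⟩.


Δ(Σ) — 11 vertices, 24 min non-faces:

  • {0,2}:  v_{0} + v_{2} = 0  ⟹  sig = ⟨2 | 0⟩
  • {5,8}:  v_{5} + v_{8} = 0  ⟹  sig = ⟨2 | 0⟩
  • {1,4}:  v_{1} + v_{4} = v_{6}  ⟹  sig = ⟨2 | 1⟩
  • {4,9}:  v_{4} + v_{9} = v_{0}  ⟹  sig = ⟨2 | 1⟩
  • {2,9}:  v_{2} + v_{9} = v_{7} + v_{10}  ⟹  sig = ⟨2 | 1 1⟩
  • {4,6}:  v_{4} + v_{6} = v_{2} + v_{8}  ⟹  sig = ⟨2 | 1 1⟩
  • {0,6}:  v_{0} + v_{6} = v_{7} + v_{8} + v_{10}  ⟹  sig = ⟨2 | 1 1 1⟩
  • {3,5}:  v_{3} + v_{5} = v_{1} + v_{6} + v_{10}  ⟹  sig = ⟨2 | 1 1 1⟩
  • {5,6}:  v_{5} + v_{6} = v_{2} + v_{7} + v_{10}  ⟹  sig = ⟨2 | 1 1 1⟩
  • {3,4}:  v_{3} + v_{4} = 2·v_{6} + v_{8} + v_{10}  ⟹  sig = ⟨2 | 1 1 2⟩
  • {0,3}:  v_{0} + v_{3} = v_{1} + v_{7} + 2·v_{8} + 2·v_{10}  ⟹  sig = ⟨2 | 1 1 2 2⟩
  • {3,7}:  v_{3} + v_{7} = 2·v_{1} + v_{8}  ⟹  sig = ⟨2 | 1 2⟩
  • {0,1}:  v_{0} + v_{1} = 2·v_{7} + v_{8} + 2·v_{10}  ⟹  sig = ⟨2 | 1 2 2⟩
  • {1,5}:  v_{1} + v_{5} = v_{2} + 2·v_{7} + 2·v_{10}  ⟹  sig = ⟨2 | 1 2 2⟩
  • {6,9}:  v_{6} + v_{9} = 2·v_{7} + v_{8} + 2·v_{10}  ⟹  sig = ⟨2 | 1 2 2⟩
  • {3,9}:  v_{3} + v_{9} = v_{1} + 2·v_{7} + 2·v_{8} + 3·v_{10}  ⟹  sig = ⟨2 | 1 2 2 3⟩
  • {2,3}:  v_{2} + v_{3} = 3·v_{6} + v_{10}  ⟹  sig = ⟨2 | 1 3⟩
  • {1,9}:  v_{1} + v_{9} = 3·v_{7} + v_{8} + 3·v_{10}  ⟹  sig = ⟨2 | 1 3 3⟩
  • {4,7,10}:  v_{4} + v_{7} + v_{10} = 0  ⟹  sig = ⟨3 | 0⟩
  • {0,7,10}:  v_{0} + v_{7} + v_{10} = v_{9}  ⟹  sig = ⟨3 | 1⟩
  • {6,7,10}:  v_{6} + v_{7} + v_{10} = v_{1}  ⟹  sig = ⟨3 | 1⟩
  • {1,2,8}:  v_{1} + v_{2} + v_{8} = 2·v_{6}  ⟹  sig = ⟨3 | 2⟩
  • {1,6,8,10}:  v_{1} + v_{6} + v_{8} + v_{10} = v_{3}  ⟹  sig = ⟨4 | 1⟩
  • {2,7,8,10}:  v_{2} + v_{7} + v_{8} + v_{10} = v_{6}  ⟹  sig = ⟨4 | 1⟩

Sorted signature multiset PRS(X):
    |P|=2: 18 collections, coeffs (), (), (1), (1), (1,1), (1,1), (1,1,1), (1,1,1), (1,1,1), (1,1,2), (1,1,2,2), (1,2), (1,2,2), (1,2,2), (1,2,2), (1,2,2,3), (1,3), (1,3,3)
    |P|=3: 4 collections, coeffs (), (1), (1), (2)
    |P|=4: 2 collections, coeffs (1), (1)


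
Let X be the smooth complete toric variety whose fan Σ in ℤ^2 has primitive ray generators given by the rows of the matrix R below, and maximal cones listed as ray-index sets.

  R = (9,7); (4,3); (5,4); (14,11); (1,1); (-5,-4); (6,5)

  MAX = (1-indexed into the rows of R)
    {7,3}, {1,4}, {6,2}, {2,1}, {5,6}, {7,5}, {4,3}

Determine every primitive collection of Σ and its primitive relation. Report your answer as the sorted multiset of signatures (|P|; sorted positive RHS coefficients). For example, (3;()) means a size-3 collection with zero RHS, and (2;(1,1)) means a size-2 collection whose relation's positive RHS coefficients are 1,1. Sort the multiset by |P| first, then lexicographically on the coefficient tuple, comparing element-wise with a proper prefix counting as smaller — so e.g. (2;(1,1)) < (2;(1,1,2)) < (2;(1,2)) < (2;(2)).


The 14 primitive collections of Σ (r=7, n=2):

  • {3,6}:  v_{3} + v_{6} = 0  →  sig = (2;())
  • {1,3}:  v_{1} + v_{3} = v_{4}  →  sig = (2;(1))
  • {1,6}:  v_{1} + v_{6} = v_{2}  →  sig = (2;(1))
  • {2,3}:  v_{2} + v_{3} = v_{1}  →  sig = (2;(1))
  • {2,5}:  v_{2} + v_{5} = v_{3}  →  sig = (2;(1))
  • {3,5}:  v_{3} + v_{5} = v_{7}  →  sig = (2;(1))
  • {4,6}:  v_{4} + v_{6} = v_{1}  →  sig = (2;(1))
  • {6,7}:  v_{6} + v_{7} = v_{5}  →  sig = (2;(1))
  • {1,5}:  v_{1} + v_{5} = 2·v_{3}  →  sig = (2;(2))
  • {2,4}:  v_{2} + v_{4} = 2·v_{1}  →  sig = (2;(2))
  • {2,7}:  v_{2} + v_{7} = 2·v_{3}  →  sig = (2;(2))
  • {1,7}:  v_{1} + v_{7} = 3·v_{3}  →  sig = (2;(3))
  • {4,5}:  v_{4} + v_{5} = 3·v_{3}  →  sig = (2;(3))
  • {4,7}:  v_{4} + v_{7} = 4·v_{3}  →  sig = (2;(4))

Signatures (|P|; sorted positive RHS coefficients), sorted:
{ (2;()),  (2;(1)) ×7,  (2;(2)) ×3,  (2;(3)) ×2,  (2;(4)) }


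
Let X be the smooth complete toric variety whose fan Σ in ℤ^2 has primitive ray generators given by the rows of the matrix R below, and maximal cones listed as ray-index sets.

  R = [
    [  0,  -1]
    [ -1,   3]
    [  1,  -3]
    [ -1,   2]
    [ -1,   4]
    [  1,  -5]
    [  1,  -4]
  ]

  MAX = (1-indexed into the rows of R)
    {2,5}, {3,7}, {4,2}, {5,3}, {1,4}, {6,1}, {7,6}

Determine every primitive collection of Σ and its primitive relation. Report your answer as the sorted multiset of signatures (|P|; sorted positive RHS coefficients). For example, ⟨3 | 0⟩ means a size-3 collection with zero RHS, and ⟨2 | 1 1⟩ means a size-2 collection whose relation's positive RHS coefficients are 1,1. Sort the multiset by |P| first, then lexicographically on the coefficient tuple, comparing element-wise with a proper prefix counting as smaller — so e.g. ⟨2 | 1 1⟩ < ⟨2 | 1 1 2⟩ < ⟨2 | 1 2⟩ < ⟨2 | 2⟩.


Σ has 14 primitive collections:

  P={2,3}:  v_{2} + v_{3} = 0  ⇒ sig = ⟨2 | 0⟩
  P={5,7}:  v_{5} + v_{7} = 0  ⇒ sig = ⟨2 | 0⟩
  P={1,2}:  v_{1} + v_{2} = v_{4}  ⇒ sig = ⟨2 | 1⟩
  P={1,3}:  v_{1} + v_{3} = v_{7}  ⇒ sig = ⟨2 | 1⟩
  P={1,5}:  v_{1} + v_{5} = v_{2}  ⇒ sig = ⟨2 | 1⟩
  P={1,7}:  v_{1} + v_{7} = v_{6}  ⇒ sig = ⟨2 | 1⟩
  P={2,7}:  v_{2} + v_{7} = v_{1}  ⇒ sig = ⟨2 | 1⟩
  P={3,4}:  v_{3} + v_{4} = v_{1}  ⇒ sig = ⟨2 | 1⟩
  P={5,6}:  v_{5} + v_{6} = v_{1}  ⇒ sig = ⟨2 | 1⟩
  P={2,6}:  v_{2} + v_{6} = 2·v_{1}  ⇒ sig = ⟨2 | 2⟩
  P={3,6}:  v_{3} + v_{6} = 2·v_{7}  ⇒ sig = ⟨2 | 2⟩
  P={4,5}:  v_{4} + v_{5} = 2·v_{2}  ⇒ sig = ⟨2 | 2⟩
  P={4,7}:  v_{4} + v_{7} = 2·v_{1}  ⇒ sig = ⟨2 | 2⟩
  P={4,6}:  v_{4} + v_{6} = 3·v_{1}  ⇒ sig = ⟨2 | 3⟩

Signatures (|P|; sorted positive RHS coefficients), sorted:
[⟨2 | 0⟩, ⟨2 | 0⟩, ⟨2 | 1⟩, ⟨2 | 1⟩, ⟨2 | 1⟩, ⟨2 | 1⟩, ⟨2 | 1⟩, ⟨2 | 1⟩, ⟨2 | 1⟩, ⟨2 | 2⟩, ⟨2 | 2⟩, ⟨2 | 2⟩, ⟨2 | 2⟩, ⟨2 | 3⟩]


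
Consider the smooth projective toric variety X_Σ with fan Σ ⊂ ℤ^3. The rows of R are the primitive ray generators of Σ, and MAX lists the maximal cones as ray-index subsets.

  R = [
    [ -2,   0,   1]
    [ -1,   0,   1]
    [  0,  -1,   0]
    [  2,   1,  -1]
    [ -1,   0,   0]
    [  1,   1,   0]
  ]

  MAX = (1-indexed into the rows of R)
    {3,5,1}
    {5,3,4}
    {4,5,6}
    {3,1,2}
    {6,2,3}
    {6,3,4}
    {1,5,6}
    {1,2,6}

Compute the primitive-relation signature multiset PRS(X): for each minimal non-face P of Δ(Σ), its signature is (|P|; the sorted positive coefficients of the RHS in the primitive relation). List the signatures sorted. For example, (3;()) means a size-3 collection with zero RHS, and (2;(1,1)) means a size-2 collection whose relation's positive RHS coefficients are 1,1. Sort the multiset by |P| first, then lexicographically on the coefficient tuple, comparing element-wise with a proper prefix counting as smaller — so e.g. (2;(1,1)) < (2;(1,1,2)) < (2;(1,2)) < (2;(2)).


Minimal non-faces — 5 found among 6 rays, 8 max cones:

  P = {2,4}:  v_{2} + v_{4} = v_{6}  ⟹  sig = (2;(1))
  P = {2,5}:  v_{2} + v_{5} = v_{1}  ⟹  sig = (2;(1))
  P = {1,4}:  v_{1} + v_{4} = v_{5} + v_{6}  ⟹  sig = (2;(1,1))
  P = {3,5,6}:  v_{3} + v_{5} + v_{6} = 0  ⟹  sig = (3;())
  P = {1,3,6}:  v_{1} + v_{3} + v_{6} = v_{2}  ⟹  sig = (3;(1))

Sorted signature multiset PRS(X):
    (2;(1))
    (2;(1))
    (2;(1,1))
    (3;())
    (3;(1))


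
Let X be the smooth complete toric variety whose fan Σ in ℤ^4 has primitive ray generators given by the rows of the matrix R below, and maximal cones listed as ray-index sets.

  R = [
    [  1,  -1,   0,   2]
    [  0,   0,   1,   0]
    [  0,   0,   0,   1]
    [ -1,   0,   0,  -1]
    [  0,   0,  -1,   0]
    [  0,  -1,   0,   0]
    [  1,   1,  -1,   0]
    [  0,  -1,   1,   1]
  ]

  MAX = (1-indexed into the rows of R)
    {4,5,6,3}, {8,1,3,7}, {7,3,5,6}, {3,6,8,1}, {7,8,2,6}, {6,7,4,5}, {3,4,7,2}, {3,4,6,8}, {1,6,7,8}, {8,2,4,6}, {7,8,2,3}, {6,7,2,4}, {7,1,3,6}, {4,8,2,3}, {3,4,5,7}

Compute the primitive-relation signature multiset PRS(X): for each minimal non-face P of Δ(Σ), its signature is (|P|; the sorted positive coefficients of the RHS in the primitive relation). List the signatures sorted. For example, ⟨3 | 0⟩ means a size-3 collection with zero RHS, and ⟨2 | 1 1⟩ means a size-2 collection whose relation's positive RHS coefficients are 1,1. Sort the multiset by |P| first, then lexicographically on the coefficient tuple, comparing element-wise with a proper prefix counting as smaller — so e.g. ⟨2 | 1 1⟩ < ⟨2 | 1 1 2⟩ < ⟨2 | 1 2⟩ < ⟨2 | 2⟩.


Minimal non-faces — 9 found among 8 rays, 15 max cones:

  P={2,5}:  v_{2} + v_{5} = 0 — sig = ⟨2 | 0⟩
  P={1,4}:  v_{1} + v_{4} = v_{3} + v_{6} — sig = ⟨2 | 1 1⟩
  P={5,8}:  v_{5} + v_{8} = v_{3} + v_{6} — sig = ⟨2 | 1 1⟩
  P={1,2}:  v_{1} + v_{2} = v_{7} + 2·v_{8} — sig = ⟨2 | 1 2⟩
  P={1,5}:  v_{1} + v_{5} = 2·v_{3} + 2·v_{6} + v_{7} — sig = ⟨2 | 1 2 2⟩
  P={4,7,8}:  v_{4} + v_{7} + v_{8} = 0 — sig = ⟨3 | 0⟩
  P={2,3,6}:  v_{2} + v_{3} + v_{6} = v_{8} — sig = ⟨3 | 1⟩
  P={3,4,6,7}:  v_{3} + v_{4} + v_{6} + v_{7} = v_{5} — sig = ⟨4 | 1⟩
  P={3,6,7,8}:  v_{3} + v_{6} + v_{7} + v_{8} = v_{1} — sig = ⟨4 | 1⟩

Hence PRS(X_Σ) =
    ⟨2 | 0⟩
    ⟨2 | 1 1⟩
    ⟨2 | 1 1⟩
    ⟨2 | 1 2⟩
    ⟨2 | 1 2 2⟩
    ⟨3 | 0⟩
    ⟨3 | 1⟩
    ⟨4 | 1⟩
    ⟨4 | 1⟩


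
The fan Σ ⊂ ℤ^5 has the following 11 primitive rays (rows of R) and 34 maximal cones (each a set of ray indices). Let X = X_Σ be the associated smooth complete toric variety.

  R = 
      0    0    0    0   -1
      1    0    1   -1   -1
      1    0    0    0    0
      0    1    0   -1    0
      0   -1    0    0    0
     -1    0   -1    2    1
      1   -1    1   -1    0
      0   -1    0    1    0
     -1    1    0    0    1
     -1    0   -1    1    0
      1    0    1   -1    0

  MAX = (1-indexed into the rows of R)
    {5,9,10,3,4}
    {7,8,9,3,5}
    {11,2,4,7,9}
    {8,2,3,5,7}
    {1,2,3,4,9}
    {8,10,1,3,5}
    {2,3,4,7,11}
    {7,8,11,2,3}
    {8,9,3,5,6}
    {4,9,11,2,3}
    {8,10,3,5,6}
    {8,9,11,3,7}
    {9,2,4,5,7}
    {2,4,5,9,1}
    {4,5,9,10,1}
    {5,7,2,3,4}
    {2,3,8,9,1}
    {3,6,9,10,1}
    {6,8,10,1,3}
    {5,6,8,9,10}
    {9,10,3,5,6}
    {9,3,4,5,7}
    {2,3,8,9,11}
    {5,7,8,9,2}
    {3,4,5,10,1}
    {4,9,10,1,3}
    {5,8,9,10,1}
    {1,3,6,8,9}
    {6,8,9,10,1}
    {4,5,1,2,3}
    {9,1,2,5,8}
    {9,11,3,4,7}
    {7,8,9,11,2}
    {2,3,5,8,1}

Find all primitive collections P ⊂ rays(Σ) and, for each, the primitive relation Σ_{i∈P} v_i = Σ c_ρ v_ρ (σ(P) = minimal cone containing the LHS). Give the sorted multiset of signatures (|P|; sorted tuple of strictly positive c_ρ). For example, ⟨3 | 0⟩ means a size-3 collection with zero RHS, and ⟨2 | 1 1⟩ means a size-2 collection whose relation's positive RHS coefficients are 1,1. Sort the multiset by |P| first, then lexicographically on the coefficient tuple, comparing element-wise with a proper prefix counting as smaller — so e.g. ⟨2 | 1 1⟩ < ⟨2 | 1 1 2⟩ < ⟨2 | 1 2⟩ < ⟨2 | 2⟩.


|primitive collections| = 16. Relations:

  P={4,8}:  v_{4} + v_{8} = 0  so sig = ⟨2 | 0⟩
  P={10,11}:  v_{10} + v_{11} = 0  so sig = ⟨2 | 0⟩
  P={1,11}:  v_{1} + v_{11} = v_{2}  so sig = ⟨2 | 1⟩
  P={2,10}:  v_{2} + v_{10} = v_{1}  so sig = ⟨2 | 1⟩
  P={5,11}:  v_{5} + v_{11} = v_{7}  so sig = ⟨2 | 1⟩
  P={7,10}:  v_{7} + v_{10} = v_{5}  so sig = ⟨2 | 1⟩
  P={1,7}:  v_{1} + v_{7} = v_{2} + v_{5}  so sig = ⟨2 | 1 1⟩
  P={4,6}:  v_{4} + v_{6} = v_{3} + v_{9} + v_{10}  so sig = ⟨2 | 1 1 1⟩
  P={6,11}:  v_{6} + v_{11} = v_{3} + v_{8} + v_{9}  so sig = ⟨2 | 1 1 1⟩
  P={2,6}:  v_{2} + v_{6} = v_{1} + v_{3} + v_{8} + v_{9}  so sig = ⟨2 | 1 1 1 1⟩
  P={6,7}:  v_{6} + v_{7} = v_{3} + v_{5} + v_{8} + v_{9}  so sig = ⟨2 | 1 1 1 1⟩
  P={1,5,6}:  v_{1} + v_{5} + v_{6} = v_{8} + v_{10}  so sig = ⟨3 | 1 1⟩
  P={1,3,5,9}:  v_{1} + v_{3} + v_{5} + v_{9} = 0  so sig = ⟨4 | 0⟩
  P={2,3,5,9}:  v_{2} + v_{3} + v_{5} + v_{9} = v_{11}  so sig = ⟨4 | 1⟩
  P={3,8,9,10}:  v_{3} + v_{8} + v_{9} + v_{10} = v_{6}  so sig = ⟨4 | 1⟩
  P={2,3,7,9}:  v_{2} + v_{3} + v_{7} + v_{9} = 2·v_{11}  so sig = ⟨4 | 2⟩

Hence PRS(X_Σ) =
{ ⟨2 | 0⟩ ×2,  ⟨2 | 1⟩ ×4,  ⟨2 | 1 1⟩,  ⟨2 | 1 1 1⟩ ×2,  ⟨2 | 1 1 1 1⟩ ×2,  ⟨3 | 1 1⟩,  ⟨4 | 0⟩,  ⟨4 | 1⟩ ×2,  ⟨4 | 2⟩ }


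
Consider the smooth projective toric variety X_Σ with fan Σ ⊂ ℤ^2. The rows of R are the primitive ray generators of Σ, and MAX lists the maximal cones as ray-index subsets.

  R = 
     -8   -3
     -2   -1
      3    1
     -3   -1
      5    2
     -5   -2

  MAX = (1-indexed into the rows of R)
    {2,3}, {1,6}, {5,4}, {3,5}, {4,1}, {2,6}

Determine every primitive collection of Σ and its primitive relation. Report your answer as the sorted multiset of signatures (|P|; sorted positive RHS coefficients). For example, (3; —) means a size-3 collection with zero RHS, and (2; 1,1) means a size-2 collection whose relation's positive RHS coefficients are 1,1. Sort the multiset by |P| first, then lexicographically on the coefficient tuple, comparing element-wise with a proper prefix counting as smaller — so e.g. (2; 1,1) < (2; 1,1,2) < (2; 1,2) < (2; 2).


|primitive collections| = 9. Relations:

  {3,4}:  v_{3} + v_{4} = 0 — sig = (2; —)
  {5,6}:  v_{5} + v_{6} = 0 — sig = (2; —)
  {1,3}:  v_{1} + v_{3} = v_{6} — sig = (2; 1)
  {1,5}:  v_{1} + v_{5} = v_{4} — sig = (2; 1)
  {2,4}:  v_{2} + v_{4} = v_{6} — sig = (2; 1)
  {2,5}:  v_{2} + v_{5} = v_{3} — sig = (2; 1)
  {3,6}:  v_{3} + v_{6} = v_{2} — sig = (2; 1)
  {4,6}:  v_{4} + v_{6} = v_{1} — sig = (2; 1)
  {1,2}:  v_{1} + v_{2} = 2·v_{6} — sig = (2; 2)

Signatures (|P|; sorted positive RHS coefficients), sorted:
    |P|=2: 9 collections, coeffs (), (), (1), (1), (1), (1), (1), (1), (2)
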